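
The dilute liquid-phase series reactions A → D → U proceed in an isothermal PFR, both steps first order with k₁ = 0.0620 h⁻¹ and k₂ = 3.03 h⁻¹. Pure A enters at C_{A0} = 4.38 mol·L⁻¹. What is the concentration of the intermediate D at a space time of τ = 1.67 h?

For first-order series with pure A initially, C_D(τ) = k₁C_{A0}/(k₂−k₁)·(e^(−k₁τ) − e^(−k₂τ)).
e^(−k₁τ) = e^(−0.0620×1.67) = e^(−0.1035) = 0.9016; e^(−k₂τ) = e^(−5.060) = 0.006345.
C_D = 0.0620×4.38/(3.03−0.0620) × (0.9016−0.006345) = 0.09150×0.8953 = 0.08192 mol·L⁻¹.

0.0819 mol·L⁻¹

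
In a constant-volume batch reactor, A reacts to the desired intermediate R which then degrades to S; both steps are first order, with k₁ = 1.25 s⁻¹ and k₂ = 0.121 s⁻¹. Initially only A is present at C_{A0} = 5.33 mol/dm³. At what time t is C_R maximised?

2.07 s

The intermediate peaks when r₁ = r₂, i.e. k₁e^(−k₁t) = k₂e^(−k₂t), giving t_opt = ln(k₂/k₁)/(k₂−k₁).
= ln(0.121/1.25)/(0.121−1.25) = ln(0.09680)/-1.129 = -2.335/-1.129 = 2.07 s.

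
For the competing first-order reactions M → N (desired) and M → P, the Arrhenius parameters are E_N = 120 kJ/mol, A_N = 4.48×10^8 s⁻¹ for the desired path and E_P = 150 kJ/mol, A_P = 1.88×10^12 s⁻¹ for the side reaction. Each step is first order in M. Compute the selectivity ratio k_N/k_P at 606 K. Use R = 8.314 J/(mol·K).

0.0919

Since both paths have the same order in M, the concentration cancels and S_{N/P} = k_N/k_P = (A_N/A_P)·exp[(E_P−E_N)/(RT)].
(E_P−E_N)/(RT) = (150−120)×10³/(8.314×606) = 30000/5038 = 5.954.
k_N/k_P = (4.48×10^8/1.88×10^12)·exp(5.954) = 2.383×10^-4 × 385.4 = 0.0919.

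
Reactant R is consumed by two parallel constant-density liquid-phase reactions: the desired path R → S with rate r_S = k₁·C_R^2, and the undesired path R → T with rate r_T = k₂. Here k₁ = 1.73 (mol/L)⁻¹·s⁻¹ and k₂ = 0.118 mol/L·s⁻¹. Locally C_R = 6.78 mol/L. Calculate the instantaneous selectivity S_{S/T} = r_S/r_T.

S_{S/T} = r_S/r_T = (k₁·C_R^2)/(k₂) = (k₁/k₂)·C_R^2.
= (1.73×6.780^2) / (0.118) = 79.53/0.1180 = 674.
Since the desired path is higher order in R, keeping C_R high (PFR or concentrated feed) favours S.

674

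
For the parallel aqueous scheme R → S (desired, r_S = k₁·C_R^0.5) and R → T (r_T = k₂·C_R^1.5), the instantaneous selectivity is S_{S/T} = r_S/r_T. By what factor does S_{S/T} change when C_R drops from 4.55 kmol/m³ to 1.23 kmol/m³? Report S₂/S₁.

S_{S/T} = (k₁/k₂)·C_R⁻¹, so S₂/S₁ = (C_{R,2}/C_{R,1})⁻¹.
= 4.55/1.23 = 3.70.

3.70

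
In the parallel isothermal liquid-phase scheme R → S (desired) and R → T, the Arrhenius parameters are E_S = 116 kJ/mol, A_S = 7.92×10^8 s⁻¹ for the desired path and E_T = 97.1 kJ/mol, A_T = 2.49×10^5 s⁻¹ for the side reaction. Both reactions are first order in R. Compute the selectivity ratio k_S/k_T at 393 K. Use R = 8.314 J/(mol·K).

Since both paths have the same order in R, the concentration cancels and S_{S/T} = k_S/k_T = (A_S/A_T)·exp[(E_T−E_S)/(RT)].
(E_T−E_S)/(RT) = (97.1−116)×10³/(8.314×393) = -18900/3267 = -5.784.
k_S/k_T = (7.92×10^8/2.49×10^5)·exp(-5.784) = 3181 × 0.003075 = 9.78.

9.78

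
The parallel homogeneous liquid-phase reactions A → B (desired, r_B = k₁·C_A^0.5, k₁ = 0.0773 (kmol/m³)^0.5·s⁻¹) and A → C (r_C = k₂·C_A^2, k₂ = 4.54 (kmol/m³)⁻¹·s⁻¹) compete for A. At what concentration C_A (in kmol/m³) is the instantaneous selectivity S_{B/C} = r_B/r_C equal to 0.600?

0.0930 kmol/m³

S_{B/C} = (k₁/k₂)·C_A^-1.5 ⇒ C_A = (S·k₂/k₁)^(1/(-1.5)).
= (0.600×4.54/0.0773)^(-0.6667) = (35.24)^(-0.6667) = 0.0930 kmol/m³.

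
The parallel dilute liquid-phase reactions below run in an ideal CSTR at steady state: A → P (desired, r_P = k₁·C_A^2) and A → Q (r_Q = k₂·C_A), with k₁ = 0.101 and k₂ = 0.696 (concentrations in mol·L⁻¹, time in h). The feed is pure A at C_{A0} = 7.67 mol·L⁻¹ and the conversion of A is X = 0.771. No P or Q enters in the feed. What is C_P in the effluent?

Exit C_A = C_{A0}(1−X) = 7.67×0.229 = 1.756 mol·L⁻¹.
Rates in a CSTR are evaluated at the outlet concentration: r_P = 0.101×1.756^2 = 0.3116, r_Q = 0.696×1.756 = 1.222.
Fraction of consumed A going to P: r_P/(r_P+r_Q) = 0.2031.
C_P = 0.2031·C_{A0}·X = 0.2031×7.67×0.771 = 1.20 mol·L⁻¹.

1.20 mol·L⁻¹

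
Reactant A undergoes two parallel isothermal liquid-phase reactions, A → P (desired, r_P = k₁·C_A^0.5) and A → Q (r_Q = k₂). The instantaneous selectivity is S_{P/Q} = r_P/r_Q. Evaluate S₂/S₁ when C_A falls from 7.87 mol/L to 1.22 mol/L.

0.394

S_{P/Q} = (k₁/k₂)·C_A^0.5, so S₂/S₁ = (C_{A,2}/C_{A,1})^0.5.
= (1.22/7.87)^0.5 = (0.1550)^0.5 = 0.394.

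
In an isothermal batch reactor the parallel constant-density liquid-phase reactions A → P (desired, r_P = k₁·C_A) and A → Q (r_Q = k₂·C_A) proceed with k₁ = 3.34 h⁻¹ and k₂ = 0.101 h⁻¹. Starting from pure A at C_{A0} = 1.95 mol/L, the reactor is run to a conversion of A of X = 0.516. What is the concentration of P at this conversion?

0.977 mol/L

C_A = C_{A0}(1−X) = 0.9438 mol/L.
Both paths are first order in A, so the instantaneous fraction to P is constant: dC_P/d(−C_A) = k₁/(k₁+k₂) = 0.9706.
C_P = 0.9706·(C_{A0}−C_A) = 0.9706×1.006 = 0.977 mol/L.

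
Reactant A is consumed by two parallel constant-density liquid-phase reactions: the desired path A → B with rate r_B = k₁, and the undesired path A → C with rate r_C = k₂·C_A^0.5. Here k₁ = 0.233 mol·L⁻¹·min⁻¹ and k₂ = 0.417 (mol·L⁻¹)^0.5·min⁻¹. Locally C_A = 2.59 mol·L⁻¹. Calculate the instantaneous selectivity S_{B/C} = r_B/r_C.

0.347

S_{B/C} = r_B/r_C = (k₁)/(k₂·C_A^0.5) = (k₁/k₂)·C_A^-0.5.
= (0.233) / (0.417×2.590^0.5) = 0.2330/0.6711 = 0.347.
The undesired path is higher order in A, so low C_A (CSTR or dilute feed) favours B.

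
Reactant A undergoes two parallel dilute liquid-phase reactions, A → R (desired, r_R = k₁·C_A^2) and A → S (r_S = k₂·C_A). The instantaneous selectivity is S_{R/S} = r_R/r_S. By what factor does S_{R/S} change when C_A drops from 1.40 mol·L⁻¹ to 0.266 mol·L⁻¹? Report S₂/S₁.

0.190

S_{R/S} = (k₁/k₂)·C_A, so S₂/S₁ = (C_{A,2}/C_{A,1}).
= 0.266/1.40 = 0.190.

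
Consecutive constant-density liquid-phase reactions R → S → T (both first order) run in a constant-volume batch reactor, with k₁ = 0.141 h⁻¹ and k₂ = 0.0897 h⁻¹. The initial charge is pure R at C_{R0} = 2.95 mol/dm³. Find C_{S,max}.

1.34 mol/dm³

Evaluating C_S at t_opt = ln(k₂/k₁)/(k₂−k₁) gives C_{S,max}/C_{R0} = (k₁/k₂)^[k₂/(k₂−k₁)].
= (0.141/0.0897)^(0.0897/(0.0897−0.141)) = (1.572)^(-1.749) = 0.4535.
C_{S,max} = 0.4535×2.95 = 1.34 mol/dm³.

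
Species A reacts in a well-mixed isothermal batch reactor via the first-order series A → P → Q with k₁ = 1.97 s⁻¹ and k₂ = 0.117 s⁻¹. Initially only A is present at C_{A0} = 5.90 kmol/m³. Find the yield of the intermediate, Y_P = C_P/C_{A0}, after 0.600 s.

Solving the coupled first-order balances gives C_P(t) = [k₁/(k₂−k₁)]·C_{A0}·(e^(−k₁t) − e^(−k₂t)).
e^(−k₁t) = e^(−1.97×0.600) = e^(−1.182) = 0.3067; e^(−k₂t) = e^(−0.07020) = 0.9322.
C_P = 1.97×5.90/(0.117−1.97) × (0.3067−0.9322) = (-6.273)×(-0.6255) = 3.924 kmol/m³.
Y_P = C_P/C_{A0} = 3.924/5.90 = 0.665.

0.665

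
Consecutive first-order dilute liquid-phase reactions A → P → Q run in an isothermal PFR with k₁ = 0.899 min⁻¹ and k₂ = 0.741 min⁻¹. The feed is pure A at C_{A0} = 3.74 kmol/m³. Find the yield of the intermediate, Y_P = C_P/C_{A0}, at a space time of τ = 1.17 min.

0.404

For first-order series with pure A initially, C_P(τ) = k₁C_{A0}/(k₂−k₁)·(e^(−k₁τ) − e^(−k₂τ)).
e^(−k₁τ) = e^(−0.899×1.17) = e^(−1.052) = 0.3493; e^(−k₂τ) = e^(−0.8670) = 0.4202.
C_P = 0.899×3.74/(0.741−0.899) × (0.3493−0.4202) = (-21.28)×(-0.07092) = 1.509 kmol/m³.
Y_P = C_P/C_{A0} = 1.509/3.74 = 0.404.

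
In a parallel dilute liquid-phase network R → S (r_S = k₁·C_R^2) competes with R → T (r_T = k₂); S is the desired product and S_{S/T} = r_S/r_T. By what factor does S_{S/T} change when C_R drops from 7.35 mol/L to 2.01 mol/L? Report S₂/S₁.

S_{S/T} = (k₁/k₂)·C_R^2, so S₂/S₁ = (C_{R,2}/C_{R,1})^2.
= (2.01/7.35)^2 = (0.2735)^2 = 0.0748.
Selectivity toward S falls as C_R falls — high-concentration operation is favoured.

0.0748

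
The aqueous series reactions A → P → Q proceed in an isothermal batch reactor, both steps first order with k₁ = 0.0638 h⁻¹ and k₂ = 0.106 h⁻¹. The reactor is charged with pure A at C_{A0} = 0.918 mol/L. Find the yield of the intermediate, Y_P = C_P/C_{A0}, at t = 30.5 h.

0.156

The intermediate concentration in a first-order A→B→C sequence is C_P = k₁C_{A0}(e^(−k₁t) − e^(−k₂t))/(k₂−k₁).
e^(−k₁t) = e^(−0.0638×30.5) = e^(−1.946) = 0.1429; e^(−k₂t) = e^(−3.233) = 0.03944.
C_P = 0.0638×0.918/(0.106−0.0638) × (0.1429−0.03944) = 1.388×0.1034 = 0.1435 mol/L.
Y_P = C_P/C_{A0} = 0.1435/0.918 = 0.156.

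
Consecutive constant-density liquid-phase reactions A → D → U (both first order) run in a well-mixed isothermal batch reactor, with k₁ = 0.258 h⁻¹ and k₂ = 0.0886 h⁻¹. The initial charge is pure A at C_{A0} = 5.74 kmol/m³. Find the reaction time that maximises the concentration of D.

6.31 h

For first-order series the maximum of C_D occurs at t_opt = ln(k₂/k₁)/(k₂−k₁).
= ln(0.0886/0.258)/(0.0886−0.258) = ln(0.3434)/-0.1694 = -1.069/-0.1694 = 6.31 h.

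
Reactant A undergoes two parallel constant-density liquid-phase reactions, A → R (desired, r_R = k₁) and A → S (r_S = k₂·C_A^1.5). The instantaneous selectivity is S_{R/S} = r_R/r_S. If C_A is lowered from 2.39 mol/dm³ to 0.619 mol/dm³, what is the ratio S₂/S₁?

S_{R/S} = (k₁/k₂)·C_A^-1.5, so S₂/S₁ = (C_{A,2}/C_{A,1})^-1.5.
= (0.619/2.39)^(-1.5) = (0.2590)^(-1.5) = 7.59.
Selectivity toward R rises as C_A falls — low-concentration operation is favoured.

7.59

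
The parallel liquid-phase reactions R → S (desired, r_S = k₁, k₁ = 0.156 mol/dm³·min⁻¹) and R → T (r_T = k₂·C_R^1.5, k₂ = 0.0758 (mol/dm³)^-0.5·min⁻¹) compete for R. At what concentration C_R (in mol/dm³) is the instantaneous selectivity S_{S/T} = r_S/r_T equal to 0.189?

S_{S/T} = (k₁/k₂)·C_R^-1.5 ⇒ C_R = (S·k₂/k₁)^(1/(-1.5)).
= (0.189×0.0758/0.156)^(-0.6667) = (0.09183)^(-0.6667) = 4.91 mol/dm³.

4.91 mol/dm³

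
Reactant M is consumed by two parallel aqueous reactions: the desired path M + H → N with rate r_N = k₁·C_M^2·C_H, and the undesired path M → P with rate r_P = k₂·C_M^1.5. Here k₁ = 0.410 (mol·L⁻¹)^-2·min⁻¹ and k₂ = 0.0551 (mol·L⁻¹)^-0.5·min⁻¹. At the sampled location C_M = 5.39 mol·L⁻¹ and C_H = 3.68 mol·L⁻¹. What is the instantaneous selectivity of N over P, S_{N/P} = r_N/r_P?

63.6

S_{N/P} = r_N/r_P = (k₁·C_M^2·C_H)/(k₂·C_M^1.5) = (k₁/k₂)·C_M^0.5·C_H.
= (0.410×5.390^2×3.680) / (0.0551×5.390^1.5) = 43.83/0.6895 = 63.6.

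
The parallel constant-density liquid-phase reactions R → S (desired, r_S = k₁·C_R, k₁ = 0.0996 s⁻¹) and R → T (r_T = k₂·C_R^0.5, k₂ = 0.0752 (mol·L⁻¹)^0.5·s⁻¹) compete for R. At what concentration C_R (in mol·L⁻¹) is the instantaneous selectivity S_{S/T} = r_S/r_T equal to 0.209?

0.0249 mol·L⁻¹

S_{S/T} = (k₁/k₂)·C_R^0.5 ⇒ C_R = (S·k₂/k₁)^(2).
= (0.209×0.0752/0.0996)^(2) = (0.1578)^(2) = 0.0249 mol·L⁻¹.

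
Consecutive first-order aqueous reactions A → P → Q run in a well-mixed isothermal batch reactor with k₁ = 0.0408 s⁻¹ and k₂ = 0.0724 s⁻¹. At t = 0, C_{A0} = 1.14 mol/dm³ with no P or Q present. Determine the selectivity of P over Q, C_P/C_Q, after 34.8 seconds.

0.379

The intermediate concentration in a first-order A→B→C sequence is C_P = k₁C_{A0}(e^(−k₁t) − e^(−k₂t))/(k₂−k₁).
e^(−k₁t) = e^(−0.0408×34.8) = e^(−1.420) = 0.2418; e^(−k₂t) = e^(−2.520) = 0.08050.
C_P = 0.0408×1.14/(0.0724−0.0408) × (0.2418−0.08050) = 1.472×0.1613 = 0.2374 mol/dm³.
C_A = C_{A0}e^(−k₁t) = 0.2756 mol/dm³, so C_Q = C_{A0}−C_A−C_P = 0.6271 mol/dm³; C_P/C_Q = 0.379.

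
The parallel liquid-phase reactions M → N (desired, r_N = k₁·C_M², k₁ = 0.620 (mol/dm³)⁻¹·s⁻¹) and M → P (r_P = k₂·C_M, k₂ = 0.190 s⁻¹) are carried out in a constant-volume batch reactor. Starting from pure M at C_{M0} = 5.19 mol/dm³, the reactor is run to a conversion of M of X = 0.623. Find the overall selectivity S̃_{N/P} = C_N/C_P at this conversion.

C_M = C_{M0}(1−X) = 1.957 mol/dm³.
Along a PFR/batch, dC_P/dC_M = −r_P/(r_N+r_P) = −k₂/(k₂+k₁·C_M).
Integrating from C_{M0} to C_M: C_P = (0.190/0.620)·ln[(0.190+0.620·5.19)/(0.190+0.620·1.96)] = 0.3065·ln(3.408/1.403) = 0.2719 mol/dm³.
Then C_N = (C_{M0}−C_M) − C_P = 3.233 − 0.2719 = 2.961 mol/dm³.
S̃_{N/P} = C_N/C_P = 2.961/0.2719 = 10.9.

10.9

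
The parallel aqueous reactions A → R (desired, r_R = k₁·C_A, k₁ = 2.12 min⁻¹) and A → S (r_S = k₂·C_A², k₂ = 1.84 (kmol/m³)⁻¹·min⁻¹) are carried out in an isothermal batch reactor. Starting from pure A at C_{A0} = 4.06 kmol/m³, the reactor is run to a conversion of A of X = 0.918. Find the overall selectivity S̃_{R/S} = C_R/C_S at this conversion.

C_A = C_{A0}(1−X) = 0.3329 kmol/m³.
Along a PFR/batch, dC_R/dC_A = −r_R/(r_R+r_S) = −k₁/(k₁+k₂·C_A).
Integrating from C_{A0} to C_A: C_R = (2.12/1.84)·ln[(2.12+1.84·4.06)/(2.12+1.84·0.333)] = 1.152·ln(9.590/2.733) = 1.447 kmol/m³.
C_S = (C_{A0}−C_A)−C_R = 2.281 kmol/m³; S̃_{R/S} = 1.447/2.281 = 0.634.

0.634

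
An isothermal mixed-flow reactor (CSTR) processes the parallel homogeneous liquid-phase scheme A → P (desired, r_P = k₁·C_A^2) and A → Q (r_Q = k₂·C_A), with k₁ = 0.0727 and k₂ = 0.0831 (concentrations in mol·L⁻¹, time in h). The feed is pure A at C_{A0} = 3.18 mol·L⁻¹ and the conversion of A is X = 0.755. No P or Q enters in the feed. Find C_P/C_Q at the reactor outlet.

0.682

Exit C_A = C_{A0}(1−X) = 3.18×0.245 = 0.7791 mol·L⁻¹.
In a CSTR the entire volume is at exit conditions, so r_P = 0.0727×0.7791^2 = 0.04413 and r_Q = 0.0831×0.7791 = 0.06474.
Overall selectivity = C_P/C_Q = r_Pτ/(r_Qτ) = r_P/r_Q = 0.682.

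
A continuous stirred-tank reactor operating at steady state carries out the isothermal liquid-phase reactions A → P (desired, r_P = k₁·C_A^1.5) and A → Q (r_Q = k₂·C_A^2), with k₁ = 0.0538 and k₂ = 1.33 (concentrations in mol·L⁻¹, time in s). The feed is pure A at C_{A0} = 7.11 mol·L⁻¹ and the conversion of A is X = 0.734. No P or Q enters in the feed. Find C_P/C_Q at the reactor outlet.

Exit C_A = C_{A0}(1−X) = 7.11×0.266 = 1.891 mol·L⁻¹.
A CSTR operates uniformly at the exit composition, giving r_P = 0.1399 and r_Q = 4.757 (each k·C_A^n at C_A = 1.891).
Overall selectivity = C_P/C_Q = r_Pτ/(r_Qτ) = r_P/r_Q = 0.0294.

0.0294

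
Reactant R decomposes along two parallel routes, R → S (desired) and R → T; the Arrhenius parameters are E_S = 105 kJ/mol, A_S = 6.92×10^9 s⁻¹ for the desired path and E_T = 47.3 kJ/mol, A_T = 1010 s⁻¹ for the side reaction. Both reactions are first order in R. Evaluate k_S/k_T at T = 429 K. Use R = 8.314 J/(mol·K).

0.646

Since both paths have the same order in R, the concentration cancels and S_{S/T} = k_S/k_T = (A_S/A_T)·exp[(E_T−E_S)/(RT)].
(E_T−E_S)/(RT) = (47.3−105)×10³/(8.314×429) = -57700/3567 = -16.18.
k_S/k_T = (6.92×10^9/1010)·exp(-16.18) = 6.851×10^6 × 9.424×10^-8 = 0.646.
Since E_S > E_T, raising the temperature improves selectivity toward S.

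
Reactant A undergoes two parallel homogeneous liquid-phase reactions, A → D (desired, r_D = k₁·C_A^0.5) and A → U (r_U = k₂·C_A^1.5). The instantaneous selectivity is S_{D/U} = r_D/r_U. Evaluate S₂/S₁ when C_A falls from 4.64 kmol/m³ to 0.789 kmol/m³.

S_{D/U} = (k₁/k₂)·C_A⁻¹, so S₂/S₁ = (C_{A,2}/C_{A,1})⁻¹.
= 4.64/0.789 = 5.88.
Selectivity toward D rises as C_A falls — low-concentration operation is favoured.

5.88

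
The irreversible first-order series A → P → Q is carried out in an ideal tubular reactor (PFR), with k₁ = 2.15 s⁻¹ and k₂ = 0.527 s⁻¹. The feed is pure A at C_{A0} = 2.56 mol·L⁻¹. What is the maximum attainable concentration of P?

For a first-order series the maximum intermediate yield is C_{P,max}/C_{A0} = (k₁/k₂)^[k₂/(k₂−k₁)].
= (2.15/0.527)^(0.527/(0.527−2.15)) = (4.080)^(-0.3247) = 0.6335.
C_{P,max} = 0.6335×2.56 = 1.62 mol·L⁻¹.

1.62 mol·L⁻¹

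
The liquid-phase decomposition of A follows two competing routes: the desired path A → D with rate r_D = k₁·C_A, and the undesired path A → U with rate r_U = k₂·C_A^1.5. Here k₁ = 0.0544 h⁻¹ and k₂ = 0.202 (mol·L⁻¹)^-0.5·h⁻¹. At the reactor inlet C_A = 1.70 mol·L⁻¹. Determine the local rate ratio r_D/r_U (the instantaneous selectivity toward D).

0.207

S_{D/U} = r_D/r_U = (k₁·C_A)/(k₂·C_A^1.5) = (k₁/k₂)·C_A^-0.5.
= (0.0544×1.700) / (0.202×1.700^1.5) = 0.09248/0.4477 = 0.207.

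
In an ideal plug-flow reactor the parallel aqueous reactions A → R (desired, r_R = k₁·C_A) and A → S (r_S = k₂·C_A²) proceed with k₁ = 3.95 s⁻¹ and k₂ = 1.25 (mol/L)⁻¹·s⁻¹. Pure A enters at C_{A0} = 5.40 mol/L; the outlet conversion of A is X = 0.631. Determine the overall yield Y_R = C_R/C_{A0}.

0.297

C_A = C_{A0}(1−X) = 1.993 mol/L.
Along a PFR/batch, dC_R/dC_A = −r_R/(r_R+r_S) = −k₁/(k₁+k₂·C_A).
Integrating from C_{A0} to C_A: C_R = (3.95/1.25)·ln[(3.95+1.25·5.40)/(3.95+1.25·1.99)] = 3.160·ln(10.70/6.441) = 1.604 mol/L.
Y_R = C_R/C_{A0} = 1.604/5.40 = 0.297.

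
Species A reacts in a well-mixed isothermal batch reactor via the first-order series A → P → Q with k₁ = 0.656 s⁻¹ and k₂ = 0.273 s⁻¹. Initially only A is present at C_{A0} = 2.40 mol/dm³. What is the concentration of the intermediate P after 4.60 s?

0.970 mol/dm³

Solving the coupled first-order balances gives C_P(t) = [k₁/(k₂−k₁)]·C_{A0}·(e^(−k₁t) − e^(−k₂t)).
e^(−k₁t) = e^(−0.656×4.60) = e^(−3.018) = 0.04892; e^(−k₂t) = e^(−1.256) = 0.2848.
C_P = 0.656×2.40/(0.273−0.656) × (0.04892−0.2848) = (-4.111)×(-0.2359) = 0.9698 mol/dm³.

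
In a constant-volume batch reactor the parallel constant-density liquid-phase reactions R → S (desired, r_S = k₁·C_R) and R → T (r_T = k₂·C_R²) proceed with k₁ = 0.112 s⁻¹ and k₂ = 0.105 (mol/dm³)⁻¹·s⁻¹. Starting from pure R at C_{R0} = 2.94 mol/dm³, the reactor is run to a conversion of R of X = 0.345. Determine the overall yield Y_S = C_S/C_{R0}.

C_R = C_{R0}(1−X) = 1.926 mol/dm³.
Along a PFR/batch, dC_S/dC_R = −r_S/(r_S+r_T) = −k₁/(k₁+k₂·C_R).
Integrating from C_{R0} to C_R: C_S = (0.112/0.105)·ln[(0.112+0.105·2.94)/(0.112+0.105·1.93)] = 1.067·ln(0.4207/0.3142) = 0.3114 mol/dm³.
Y_S = C_S/C_{R0} = 0.3114/2.94 = 0.106.

0.106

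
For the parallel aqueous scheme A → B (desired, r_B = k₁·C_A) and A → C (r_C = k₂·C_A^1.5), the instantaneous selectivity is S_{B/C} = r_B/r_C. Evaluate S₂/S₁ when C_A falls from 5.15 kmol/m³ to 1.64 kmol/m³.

1.77

S_{B/C} = (k₁/k₂)·C_A^-0.5, so S₂/S₁ = (C_{A,2}/C_{A,1})^-0.5.
= (1.64/5.15)^(-0.5) = (0.3184)^(-0.5) = 1.77.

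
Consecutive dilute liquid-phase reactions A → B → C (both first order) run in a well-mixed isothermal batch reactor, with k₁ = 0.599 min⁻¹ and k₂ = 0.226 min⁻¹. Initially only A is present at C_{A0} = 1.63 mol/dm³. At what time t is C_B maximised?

2.61 min

The intermediate peaks when r₁ = r₂, i.e. k₁e^(−k₁t) = k₂e^(−k₂t), giving t_opt = ln(k₂/k₁)/(k₂−k₁).
= ln(0.226/0.599)/(0.226−0.599) = ln(0.3773)/-0.3730 = -0.9747/-0.3730 = 2.61 min.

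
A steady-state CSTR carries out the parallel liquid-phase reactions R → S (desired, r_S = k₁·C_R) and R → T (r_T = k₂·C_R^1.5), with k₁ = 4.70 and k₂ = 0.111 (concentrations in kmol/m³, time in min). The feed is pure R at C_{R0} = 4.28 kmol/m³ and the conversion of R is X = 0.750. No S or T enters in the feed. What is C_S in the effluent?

Exit C_R = C_{R0}(1−X) = 4.28×0.250 = 1.070 kmol/m³.
In a CSTR the entire volume is at exit conditions, so r_S = 4.70×1.070 = 5.029 and r_T = 0.111×1.070^1.5 = 0.1229.
Fraction of consumed R going to S: r_S/(r_S+r_T) = 0.9762.
C_S = 0.9762·C_{R0}·X = 0.9762×4.28×0.750 = 3.13 kmol/m³.

3.13 kmol/m³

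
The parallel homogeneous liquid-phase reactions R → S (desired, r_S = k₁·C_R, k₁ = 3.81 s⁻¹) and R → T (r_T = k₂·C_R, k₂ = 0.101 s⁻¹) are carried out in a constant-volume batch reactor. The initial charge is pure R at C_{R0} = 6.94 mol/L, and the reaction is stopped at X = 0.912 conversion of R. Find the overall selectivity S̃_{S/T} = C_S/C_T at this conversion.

37.7

C_R = C_{R0}(1−X) = 0.6107 mol/L.
Both paths are first order in R, so the instantaneous fraction to S is constant: dC_S/d(−C_R) = k₁/(k₁+k₂) = 0.9742.
C_S = 0.9742·(C_{R0}−C_R) = 0.9742×6.329 = 6.17 mol/L.
C_T = (C_{R0}−C_R)−C_S = 0.1635 mol/L; S̃_{S/T} = 6.166/0.1635 = 37.7.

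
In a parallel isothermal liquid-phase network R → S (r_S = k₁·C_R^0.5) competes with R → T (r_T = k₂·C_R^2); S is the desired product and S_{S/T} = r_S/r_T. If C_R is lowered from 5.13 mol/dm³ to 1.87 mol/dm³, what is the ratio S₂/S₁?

S_{S/T} = (k₁/k₂)·C_R^-1.5, so S₂/S₁ = (C_{R,2}/C_{R,1})^-1.5.
= (1.87/5.13)^(-1.5) = (0.3645)^(-1.5) = 4.54.
Selectivity toward S rises as C_R falls — low-concentration operation is favoured.

4.54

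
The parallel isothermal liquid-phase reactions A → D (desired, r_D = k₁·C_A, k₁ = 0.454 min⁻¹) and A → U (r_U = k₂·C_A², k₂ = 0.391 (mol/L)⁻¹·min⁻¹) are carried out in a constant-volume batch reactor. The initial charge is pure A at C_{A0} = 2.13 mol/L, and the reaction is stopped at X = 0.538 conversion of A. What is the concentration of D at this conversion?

C_A = C_{A0}(1−X) = 0.9841 mol/L.
Along a PFR/batch, dC_D/dC_A = −r_D/(r_D+r_U) = −k₁/(k₁+k₂·C_A).
Integrating from C_{A0} to C_A: C_D = (0.454/0.391)·ln[(0.454+0.391·2.13)/(0.454+0.391·0.984)] = 1.161·ln(1.287/0.8388) = 0.4970 mol/L.

0.497 mol/L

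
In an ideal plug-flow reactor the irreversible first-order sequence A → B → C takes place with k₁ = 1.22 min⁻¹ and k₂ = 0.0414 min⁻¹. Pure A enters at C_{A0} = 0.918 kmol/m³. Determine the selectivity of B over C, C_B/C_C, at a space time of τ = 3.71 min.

7.78

Solving the coupled first-order balances gives C_B(τ) = [k₁/(k₂−k₁)]·C_{A0}·(e^(−k₁τ) − e^(−k₂τ)).
e^(−k₁τ) = e^(−1.22×3.71) = e^(−4.526) = 0.01082; e^(−k₂τ) = e^(−0.1536) = 0.8576.
C_B = 1.22×0.918/(0.0414−1.22) × (0.01082−0.8576) = (-0.9502)×(-0.8468) = 0.8047 kmol/m³.
C_A = C_{A0}e^(−k₁τ) = 0.009934 kmol/m³, so C_C = C_{A0}−C_A−C_B = 0.1034 kmol/m³; C_B/C_C = 7.78.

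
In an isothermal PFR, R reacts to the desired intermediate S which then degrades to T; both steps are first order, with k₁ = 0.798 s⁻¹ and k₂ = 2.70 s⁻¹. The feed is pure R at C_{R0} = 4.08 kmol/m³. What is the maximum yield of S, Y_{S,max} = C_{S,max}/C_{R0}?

At the optimum, C_{S,max}/C_{R0} = (k₁/k₂)^[k₂/(k₂−k₁)].
= (0.798/2.70)^(2.70/(2.70−0.798)) = (0.2956)^(1.420) = 0.1772.

0.177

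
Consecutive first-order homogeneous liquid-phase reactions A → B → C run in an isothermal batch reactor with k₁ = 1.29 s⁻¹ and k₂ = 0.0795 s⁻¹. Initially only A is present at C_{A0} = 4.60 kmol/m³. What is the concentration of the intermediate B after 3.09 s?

3.74 kmol/m³

Solving the coupled first-order balances gives C_B(t) = [k₁/(k₂−k₁)]·C_{A0}·(e^(−k₁t) − e^(−k₂t)).
e^(−k₁t) = e^(−1.29×3.09) = e^(−3.986) = 0.01857; e^(−k₂t) = e^(−0.2457) = 0.7822.
C_B = 1.29×4.60/(0.0795−1.29) × (0.01857−0.7822) = (-4.902)×(-0.7636) = 3.743 kmol/m³.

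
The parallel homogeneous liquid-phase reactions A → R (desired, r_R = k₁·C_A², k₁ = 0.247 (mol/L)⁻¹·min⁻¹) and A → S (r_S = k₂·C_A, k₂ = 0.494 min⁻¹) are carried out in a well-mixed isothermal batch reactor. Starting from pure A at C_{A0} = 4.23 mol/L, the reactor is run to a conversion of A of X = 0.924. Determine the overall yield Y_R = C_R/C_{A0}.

C_A = C_{A0}(1−X) = 0.3215 mol/L.
Along a PFR/batch, dC_S/dC_A = −r_S/(r_R+r_S) = −k₂/(k₂+k₁·C_A).
Integrating from C_{A0} to C_A: C_S = (0.494/0.247)·ln[(0.494+0.247·4.23)/(0.494+0.247·0.321)] = 2.000·ln(1.539/0.5734) = 1.974 mol/L.
Then C_R = (C_{A0}−C_A) − C_S = 3.909 − 1.974 = 1.934 mol/L.
Y_R = C_R/C_{A0} = 1.934/4.23 = 0.457.

0.457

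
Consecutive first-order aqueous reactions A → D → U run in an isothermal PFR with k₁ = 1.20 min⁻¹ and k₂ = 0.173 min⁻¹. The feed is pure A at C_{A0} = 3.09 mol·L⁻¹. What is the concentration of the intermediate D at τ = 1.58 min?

Solving the coupled first-order balances gives C_D(τ) = [k₁/(k₂−k₁)]·C_{A0}·(e^(−k₁τ) − e^(−k₂τ)).
e^(−k₁τ) = e^(−1.20×1.58) = e^(−1.896) = 0.1502; e^(−k₂τ) = e^(−0.2733) = 0.7608.
C_D = 1.20×3.09/(0.173−1.20) × (0.1502−0.7608) = (-3.611)×(-0.6107) = 2.205 mol·L⁻¹.

2.20 mol·L⁻¹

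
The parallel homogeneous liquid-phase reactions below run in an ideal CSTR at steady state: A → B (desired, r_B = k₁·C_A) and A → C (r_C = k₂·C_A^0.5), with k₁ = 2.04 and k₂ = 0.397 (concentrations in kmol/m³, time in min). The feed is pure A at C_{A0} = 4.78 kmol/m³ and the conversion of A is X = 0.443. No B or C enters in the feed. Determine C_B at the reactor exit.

1.89 kmol/m³

Exit C_A = C_{A0}(1−X) = 4.78×0.557 = 2.662 kmol/m³.
Rates in a CSTR are evaluated at the outlet concentration: r_B = 2.04×2.662 = 5.431, r_C = 0.397×2.662^0.5 = 0.6478.
Fraction of consumed A going to B: r_B/(r_B+r_C) = 0.8934.
C_B = 0.8934·C_{A0}·X = 0.8934×4.78×0.443 = 1.89 kmol/m³.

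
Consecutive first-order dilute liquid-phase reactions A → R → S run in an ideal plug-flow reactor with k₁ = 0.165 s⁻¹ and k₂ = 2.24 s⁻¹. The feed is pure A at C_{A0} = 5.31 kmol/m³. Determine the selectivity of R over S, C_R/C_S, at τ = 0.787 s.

0.857

The intermediate concentration in a first-order A→B→C sequence is C_R = k₁C_{A0}(e^(−k₁τ) − e^(−k₂τ))/(k₂−k₁).
e^(−k₁τ) = e^(−0.165×0.787) = e^(−0.1299) = 0.8782; e^(−k₂τ) = e^(−1.763) = 0.1716.
C_R = 0.165×5.31/(2.24−0.165) × (0.8782−0.1716) = 0.4222×0.7067 = 0.2984 kmol/m³.
C_A = C_{A0}e^(−k₁τ) = 4.663 kmol/m³, so C_S = C_{A0}−C_A−C_R = 0.3483 kmol/m³; C_R/C_S = 0.857.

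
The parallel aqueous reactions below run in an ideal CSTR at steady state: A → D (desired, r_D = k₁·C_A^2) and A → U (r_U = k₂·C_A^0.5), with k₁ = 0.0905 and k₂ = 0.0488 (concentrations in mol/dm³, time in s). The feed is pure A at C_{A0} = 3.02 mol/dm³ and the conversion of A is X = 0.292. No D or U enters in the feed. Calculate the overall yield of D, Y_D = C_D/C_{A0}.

Exit C_A = C_{A0}(1−X) = 3.02×0.708 = 2.138 mol/dm³.
Rates in a CSTR are evaluated at the outlet concentration: r_D = 0.0905×2.138^2 = 0.4137, r_U = 0.0488×2.138^0.5 = 0.07136.
Fraction of consumed A going to D: r_D/(r_D+r_U) = 0.8529.
C_D = 0.8529·C_{A0}·X = 0.8529×3.02×0.292 = 0.752 mol/dm³; Y_D = C_D/C_{A0} = 0.249.

0.249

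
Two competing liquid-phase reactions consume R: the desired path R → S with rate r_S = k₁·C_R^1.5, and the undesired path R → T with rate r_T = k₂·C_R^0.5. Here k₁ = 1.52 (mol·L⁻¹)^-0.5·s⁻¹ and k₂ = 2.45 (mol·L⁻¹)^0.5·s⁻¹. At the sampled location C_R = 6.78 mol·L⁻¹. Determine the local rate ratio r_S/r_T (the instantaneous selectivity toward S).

S_{S/T} = r_S/r_T = (k₁·C_R^1.5)/(k₂·C_R^0.5) = (k₁/k₂)·C_R.
= (1.52×6.780^1.5) / (2.45×6.780^0.5) = 26.83/6.379 = 4.21.
Since the desired path is higher order in R, keeping C_R high (PFR or concentrated feed) favours S.

4.21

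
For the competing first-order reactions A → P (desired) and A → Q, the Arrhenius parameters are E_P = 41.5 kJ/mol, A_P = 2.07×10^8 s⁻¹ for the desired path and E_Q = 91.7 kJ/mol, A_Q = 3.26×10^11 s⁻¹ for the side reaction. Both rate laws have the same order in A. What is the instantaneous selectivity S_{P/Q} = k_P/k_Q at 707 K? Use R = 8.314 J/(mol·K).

Since both paths have the same order in A, the concentration cancels and S_{P/Q} = k_P/k_Q = (A_P/A_Q)·exp[(E_Q−E_P)/(RT)].
(E_Q−E_P)/(RT) = (91.7−41.5)×10³/(8.314×707) = 50200/5878 = 8.540.
k_P/k_Q = (2.07×10^8/3.26×10^11)·exp(8.540) = 6.350×10^-4 × 5117 = 3.25.

3.25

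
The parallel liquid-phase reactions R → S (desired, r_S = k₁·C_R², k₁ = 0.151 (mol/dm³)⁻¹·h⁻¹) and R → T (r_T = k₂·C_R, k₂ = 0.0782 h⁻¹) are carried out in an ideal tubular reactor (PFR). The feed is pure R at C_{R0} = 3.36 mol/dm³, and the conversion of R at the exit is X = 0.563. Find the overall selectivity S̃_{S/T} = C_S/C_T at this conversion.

C_R = C_{R0}(1−X) = 1.468 mol/dm³.
Along a PFR/batch, dC_T/dC_R = −r_T/(r_S+r_T) = −k₂/(k₂+k₁·C_R).
Integrating from C_{R0} to C_R: C_T = (0.0782/0.151)·ln[(0.0782+0.151·3.36)/(0.0782+0.151·1.47)] = 0.5179·ln(0.5856/0.2999) = 0.3465 mol/dm³.
Then C_S = (C_{R0}−C_R) − C_T = 1.892 − 0.3465 = 1.545 mol/dm³.
S̃_{S/T} = C_S/C_T = 1.545/0.3465 = 4.46.

4.46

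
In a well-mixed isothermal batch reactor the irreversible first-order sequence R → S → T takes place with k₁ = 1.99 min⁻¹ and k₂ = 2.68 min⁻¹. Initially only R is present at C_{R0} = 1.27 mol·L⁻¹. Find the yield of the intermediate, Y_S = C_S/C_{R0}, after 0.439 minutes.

0.315

For first-order series with pure R initially, C_S(t) = k₁C_{R0}/(k₂−k₁)·(e^(−k₁t) − e^(−k₂t)).
e^(−k₁t) = e^(−1.99×0.439) = e^(−0.8736) = 0.4174; e^(−k₂t) = e^(−1.177) = 0.3083.
C_S = 1.99×1.27/(2.68−1.99) × (0.4174−0.3083) = 3.663×0.1091 = 0.3996 mol·L⁻¹.
Y_S = C_S/C_{R0} = 0.3996/1.27 = 0.315.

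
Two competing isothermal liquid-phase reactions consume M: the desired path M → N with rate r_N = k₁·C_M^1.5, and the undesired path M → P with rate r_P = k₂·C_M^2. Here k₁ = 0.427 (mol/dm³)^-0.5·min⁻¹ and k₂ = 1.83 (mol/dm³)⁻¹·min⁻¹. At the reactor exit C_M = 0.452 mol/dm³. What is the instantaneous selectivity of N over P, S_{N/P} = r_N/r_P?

0.347

S_{N/P} = r_N/r_P = (k₁·C_M^1.5)/(k₂·C_M^2) = (k₁/k₂)·C_M^-0.5.
= (0.427×0.4520^1.5) / (1.83×0.4520^2) = 0.1298/0.3739 = 0.347.
The undesired path is higher order in M, so low C_M (CSTR or dilute feed) favours N.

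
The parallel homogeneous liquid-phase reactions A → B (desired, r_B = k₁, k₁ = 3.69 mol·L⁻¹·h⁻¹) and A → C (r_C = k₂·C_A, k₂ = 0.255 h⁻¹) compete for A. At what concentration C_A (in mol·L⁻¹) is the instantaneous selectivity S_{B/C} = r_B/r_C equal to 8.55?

S_{B/C} = (k₁/k₂)·C_A⁻¹ ⇒ C_A = (S·k₂/k₁)^(-1).
= (8.55×0.255/3.69)^(-1) = (0.5909)^(-1) = 1.69 mol·L⁻¹.

1.69 mol·L⁻¹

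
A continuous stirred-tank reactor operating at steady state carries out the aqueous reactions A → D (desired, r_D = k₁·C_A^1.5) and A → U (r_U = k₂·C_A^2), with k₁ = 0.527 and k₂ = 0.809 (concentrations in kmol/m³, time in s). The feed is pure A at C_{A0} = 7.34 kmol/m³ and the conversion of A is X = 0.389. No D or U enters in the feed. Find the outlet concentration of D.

Exit C_A = C_{A0}(1−X) = 7.34×0.611 = 4.485 kmol/m³.
In a CSTR the entire volume is at exit conditions, so r_D = 0.527×4.485^1.5 = 5.005 and r_U = 0.809×4.485^2 = 16.27.
Fraction of consumed A going to D: r_D/(r_D+r_U) = 0.2352.
C_D = 0.2352·C_{A0}·X = 0.2352×7.34×0.389 = 0.672 kmol/m³.

0.672 kmol/m³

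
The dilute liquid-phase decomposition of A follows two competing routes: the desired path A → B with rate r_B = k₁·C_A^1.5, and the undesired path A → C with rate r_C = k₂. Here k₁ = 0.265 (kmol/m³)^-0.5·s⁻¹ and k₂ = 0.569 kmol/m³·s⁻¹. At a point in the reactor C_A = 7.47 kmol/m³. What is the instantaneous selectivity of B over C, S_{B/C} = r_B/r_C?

9.51

S_{B/C} = r_B/r_C = (k₁·C_A^1.5)/(k₂) = (k₁/k₂)·C_A^1.5.
= (0.265×7.470^1.5) / (0.569) = 5.410/0.5690 = 9.51.
Since the desired path is higher order in A, keeping C_A high (PFR or concentrated feed) favours B.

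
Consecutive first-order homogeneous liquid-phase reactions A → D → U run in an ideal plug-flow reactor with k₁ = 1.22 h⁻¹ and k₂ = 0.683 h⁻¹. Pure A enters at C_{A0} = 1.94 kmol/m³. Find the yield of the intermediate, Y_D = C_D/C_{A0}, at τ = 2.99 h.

For first-order series with pure A initially, C_D(τ) = k₁C_{A0}/(k₂−k₁)·(e^(−k₁τ) − e^(−k₂τ)).
e^(−k₁τ) = e^(−1.22×2.99) = e^(−3.648) = 0.02605; e^(−k₂τ) = e^(−2.042) = 0.1297.
C_D = 1.22×1.94/(0.683−1.22) × (0.02605−0.1297) = (-4.407)×(-0.1037) = 0.4570 kmol/m³.
Y_D = C_D/C_{A0} = 0.4570/1.94 = 0.236.

0.236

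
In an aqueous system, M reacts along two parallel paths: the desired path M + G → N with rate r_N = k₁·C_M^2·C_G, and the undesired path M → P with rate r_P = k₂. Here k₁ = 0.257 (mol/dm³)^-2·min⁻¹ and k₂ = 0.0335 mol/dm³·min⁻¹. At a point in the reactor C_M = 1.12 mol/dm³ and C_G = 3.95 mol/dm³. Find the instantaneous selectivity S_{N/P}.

38.0

S_{N/P} = r_N/r_P = (k₁·C_M^2·C_G)/(k₂) = (k₁/k₂)·C_M^2·C_G.
= (0.257×1.120^2×3.950) / (0.0335) = 1.273/0.03350 = 38.0.
Since the desired path is higher order in M, keeping C_M high (PFR or concentrated feed) favours N.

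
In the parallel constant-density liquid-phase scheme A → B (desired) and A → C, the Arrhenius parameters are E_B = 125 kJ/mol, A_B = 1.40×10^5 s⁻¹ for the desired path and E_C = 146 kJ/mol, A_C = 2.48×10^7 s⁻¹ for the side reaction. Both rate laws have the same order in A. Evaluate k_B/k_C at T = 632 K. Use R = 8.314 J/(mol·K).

k_B/k_C = (A_B/A_C)·exp[−(E_B−E_C)/(RT)] = (A_B/A_C)·exp[(E_C−E_B)/(RT)].
(E_C−E_B)/(RT) = (146−125)×10³/(8.314×632) = 21000/5254 = 3.997.
k_B/k_C = (1.40×10^5/2.48×10^7)·exp(3.997) = 0.005645 × 54.41 = 0.307.
Since E_B < E_C, lowering the temperature improves selectivity toward B.

0.307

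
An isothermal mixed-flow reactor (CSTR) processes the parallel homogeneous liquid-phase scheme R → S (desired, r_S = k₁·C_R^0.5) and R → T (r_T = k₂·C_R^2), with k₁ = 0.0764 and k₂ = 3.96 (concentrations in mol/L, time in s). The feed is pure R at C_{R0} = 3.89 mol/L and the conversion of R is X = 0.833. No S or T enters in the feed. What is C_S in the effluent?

Exit C_R = C_{R0}(1−X) = 3.89×0.167 = 0.6496 mol/L.
Rates in a CSTR are evaluated at the outlet concentration: r_S = 0.0764×0.6496^0.5 = 0.06158, r_T = 3.96×0.6496^2 = 1.671.
Fraction of consumed R going to S: r_S/(r_S+r_T) = 0.03554.
C_S = 0.03554·C_{R0}·X = 0.03554×3.89×0.833 = 0.115 mol/L.

0.115 mol/L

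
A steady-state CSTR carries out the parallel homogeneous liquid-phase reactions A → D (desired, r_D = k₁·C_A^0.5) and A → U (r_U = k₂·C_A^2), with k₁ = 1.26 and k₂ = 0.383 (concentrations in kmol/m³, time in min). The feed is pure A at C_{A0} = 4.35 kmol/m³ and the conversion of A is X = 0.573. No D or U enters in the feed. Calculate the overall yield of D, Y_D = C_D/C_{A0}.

Exit C_A = C_{A0}(1−X) = 4.35×0.427 = 1.857 kmol/m³.
A CSTR operates uniformly at the exit composition, giving r_D = 1.717 and r_U = 1.321 (each k·C_A^n at C_A = 1.857).
Fraction of consumed A going to D: r_D/(r_D+r_U) = 0.5651.
C_D = 0.5651·C_{A0}·X = 0.5651×4.35×0.573 = 1.41 kmol/m³; Y_D = C_D/C_{A0} = 0.324.

0.324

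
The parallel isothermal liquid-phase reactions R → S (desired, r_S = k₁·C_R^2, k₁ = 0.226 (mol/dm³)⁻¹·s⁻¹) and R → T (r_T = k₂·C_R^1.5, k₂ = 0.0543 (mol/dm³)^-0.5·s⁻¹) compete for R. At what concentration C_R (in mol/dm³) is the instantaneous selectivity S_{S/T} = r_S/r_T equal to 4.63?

1.24 mol/dm³

S_{S/T} = (k₁/k₂)·C_R^0.5 ⇒ C_R = (S·k₂/k₁)^(2).
= (4.63×0.0543/0.226)^(2) = (1.112)^(2) = 1.24 mol/dm³.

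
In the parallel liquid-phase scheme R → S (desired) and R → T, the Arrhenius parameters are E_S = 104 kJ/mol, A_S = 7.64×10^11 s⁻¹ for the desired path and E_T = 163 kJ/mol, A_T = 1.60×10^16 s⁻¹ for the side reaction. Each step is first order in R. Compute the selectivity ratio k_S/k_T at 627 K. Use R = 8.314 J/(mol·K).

Since both paths have the same order in R, the concentration cancels and S_{S/T} = k_S/k_T = (A_S/A_T)·exp[(E_T−E_S)/(RT)].
(E_T−E_S)/(RT) = (163−104)×10³/(8.314×627) = 59000/5213 = 11.32.
k_S/k_T = (7.64×10^11/1.60×10^16)·exp(11.32) = 4.775×10^-5 × 82300 = 3.93.

3.93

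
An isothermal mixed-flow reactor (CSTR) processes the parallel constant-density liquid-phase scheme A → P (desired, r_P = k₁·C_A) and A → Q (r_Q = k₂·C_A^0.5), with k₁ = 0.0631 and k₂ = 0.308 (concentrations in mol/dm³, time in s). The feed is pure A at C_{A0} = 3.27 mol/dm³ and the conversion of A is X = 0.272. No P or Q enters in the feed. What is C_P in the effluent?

Exit C_A = C_{A0}(1−X) = 3.27×0.728 = 2.381 mol/dm³.
In a CSTR the entire volume is at exit conditions, so r_P = 0.0631×2.381 = 0.1502 and r_Q = 0.308×2.381^0.5 = 0.4752.
Fraction of consumed A going to P: r_P/(r_P+r_Q) = 0.2402.
C_P = 0.2402·C_{A0}·X = 0.2402×3.27×0.272 = 0.214 mol/dm³.

0.214 mol/dm³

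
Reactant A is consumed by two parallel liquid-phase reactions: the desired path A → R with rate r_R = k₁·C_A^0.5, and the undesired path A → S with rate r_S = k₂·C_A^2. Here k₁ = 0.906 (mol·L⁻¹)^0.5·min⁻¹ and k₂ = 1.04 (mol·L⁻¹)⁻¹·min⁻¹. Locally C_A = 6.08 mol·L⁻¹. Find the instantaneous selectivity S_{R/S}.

S_{R/S} = r_R/r_S = (k₁·C_A^0.5)/(k₂·C_A^2) = (k₁/k₂)·C_A^-1.5.
= (0.906×6.080^0.5) / (1.04×6.080^2) = 2.234/38.45 = 0.0581.
The undesired path is higher order in A, so low C_A (CSTR or dilute feed) favours R.

0.0581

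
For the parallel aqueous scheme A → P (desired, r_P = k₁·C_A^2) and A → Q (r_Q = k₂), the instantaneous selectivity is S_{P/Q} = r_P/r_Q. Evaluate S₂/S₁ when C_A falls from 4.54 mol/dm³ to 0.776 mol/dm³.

S_{P/Q} = (k₁/k₂)·C_A^2, so S₂/S₁ = (C_{A,2}/C_{A,1})^2.
= (0.776/4.54)^2 = (0.1709)^2 = 0.0292.
Selectivity toward P falls as C_A falls — high-concentration operation is favoured.

0.0292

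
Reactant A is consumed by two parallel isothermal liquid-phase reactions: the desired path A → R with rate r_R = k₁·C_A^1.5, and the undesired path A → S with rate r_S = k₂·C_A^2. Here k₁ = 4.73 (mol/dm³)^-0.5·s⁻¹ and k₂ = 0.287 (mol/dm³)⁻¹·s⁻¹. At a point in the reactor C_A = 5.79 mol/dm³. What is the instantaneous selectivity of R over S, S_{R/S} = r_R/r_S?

S_{R/S} = r_R/r_S = (k₁·C_A^1.5)/(k₂·C_A^2) = (k₁/k₂)·C_A^-0.5.
= (4.73×5.790^1.5) / (0.287×5.790^2) = 65.90/9.621 = 6.85.

6.85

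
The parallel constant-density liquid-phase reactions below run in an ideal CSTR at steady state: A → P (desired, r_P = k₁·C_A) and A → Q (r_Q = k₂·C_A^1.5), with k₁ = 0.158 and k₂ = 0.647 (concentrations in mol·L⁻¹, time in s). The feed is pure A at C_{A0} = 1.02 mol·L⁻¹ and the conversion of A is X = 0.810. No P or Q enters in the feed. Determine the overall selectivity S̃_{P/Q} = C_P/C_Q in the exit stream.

0.555

Exit C_A = C_{A0}(1−X) = 1.02×0.190 = 0.1938 mol·L⁻¹.
A CSTR operates uniformly at the exit composition, giving r_P = 0.03062 and r_Q = 0.05520 (each k·C_A^n at C_A = 0.1938).
Overall selectivity = C_P/C_Q = r_Pτ/(r_Qτ) = r_P/r_Q = 0.555.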